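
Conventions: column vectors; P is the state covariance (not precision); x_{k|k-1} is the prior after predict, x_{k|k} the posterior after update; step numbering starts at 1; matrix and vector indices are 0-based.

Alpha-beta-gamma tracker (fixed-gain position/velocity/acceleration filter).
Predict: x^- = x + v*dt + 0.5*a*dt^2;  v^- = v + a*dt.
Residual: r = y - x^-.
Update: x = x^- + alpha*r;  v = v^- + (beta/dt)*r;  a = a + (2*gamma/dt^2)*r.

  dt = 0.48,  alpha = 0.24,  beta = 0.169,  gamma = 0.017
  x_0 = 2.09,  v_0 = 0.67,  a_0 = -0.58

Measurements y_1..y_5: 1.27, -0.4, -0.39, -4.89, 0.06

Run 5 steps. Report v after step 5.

step 1: x_pred=2.3448  r=-1.0748  x^+=2.0868  v^+=0.0132  a^+=-0.7386
step 2: x_pred=2.0081  r=-2.4081  x^+=1.4301  v^+=-1.1892  a^+=-1.0940
step 3: x_pred=0.7333  r=-1.1233  x^+=0.4637  v^+=-2.1098  a^+=-1.2597
step 4: x_pred=-0.6941  r=-4.1959  x^+=-1.7011  v^+=-4.1918  a^+=-1.8789
step 5: x_pred=-3.9296  r=3.9896  x^+=-2.9721  v^+=-3.6890  a^+=-1.2902

v_post = -3.6890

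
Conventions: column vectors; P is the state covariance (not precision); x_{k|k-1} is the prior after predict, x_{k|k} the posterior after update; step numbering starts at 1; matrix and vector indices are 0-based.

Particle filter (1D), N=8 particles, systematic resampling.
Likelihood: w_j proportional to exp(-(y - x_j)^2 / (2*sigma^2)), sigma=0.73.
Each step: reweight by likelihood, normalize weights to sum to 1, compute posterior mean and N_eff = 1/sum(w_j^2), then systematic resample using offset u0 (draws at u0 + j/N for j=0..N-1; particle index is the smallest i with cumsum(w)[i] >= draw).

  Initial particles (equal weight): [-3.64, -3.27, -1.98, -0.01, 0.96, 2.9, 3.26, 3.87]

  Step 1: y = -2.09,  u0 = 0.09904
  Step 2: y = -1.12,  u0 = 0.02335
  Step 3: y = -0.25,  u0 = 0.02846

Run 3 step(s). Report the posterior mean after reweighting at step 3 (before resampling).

post_mean = -1.9800

step 1: w=[0.0760, 0.1960, 0.7155, 0.0125, 0.0001, 0.0000, 0.0000, 0.0000]  mean=-2.3339  Neff=1.7978  idx=[1, 1, 2, 2, 2, 2, 2, 2]
step 2: w=[0.0043, 0.0043, 0.1652, 0.1652, 0.1652, 0.1652, 0.1652, 0.1652]  mean=-1.9912  Neff=6.1037  idx=[2, 2, 3, 4, 5, 5, 6, 7]
step 3: w=[0.1250, 0.1250, 0.1250, 0.1250, 0.1250, 0.1250, 0.1250, 0.1250]  mean=-1.9800  Neff=8.0000  idx=[0, 1, 2, 3, 4, 5, 6, 7]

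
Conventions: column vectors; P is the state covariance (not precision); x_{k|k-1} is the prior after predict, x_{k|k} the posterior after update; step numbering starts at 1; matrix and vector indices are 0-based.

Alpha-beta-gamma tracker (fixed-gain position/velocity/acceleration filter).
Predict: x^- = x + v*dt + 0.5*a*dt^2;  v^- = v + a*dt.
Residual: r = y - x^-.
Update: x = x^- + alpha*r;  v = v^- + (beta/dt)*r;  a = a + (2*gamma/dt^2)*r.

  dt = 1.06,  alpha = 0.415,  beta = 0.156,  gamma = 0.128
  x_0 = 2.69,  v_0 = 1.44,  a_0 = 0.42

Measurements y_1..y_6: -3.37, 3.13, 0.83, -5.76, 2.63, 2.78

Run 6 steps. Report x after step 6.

x_post = -3.0563

step 1: x_pred=4.4524  r=-7.8224  x^+=1.2061  v^+=0.7340  a^+=-1.3622
step 2: x_pred=1.2188  r=1.9112  x^+=2.0119  v^+=-0.4287  a^+=-0.9268
step 3: x_pred=1.0368  r=-0.2068  x^+=0.9510  v^+=-1.4416  a^+=-0.9739
step 4: x_pred=-1.1242  r=-4.6358  x^+=-3.0481  v^+=-3.1562  a^+=-2.0301
step 5: x_pred=-7.5341  r=10.1641  x^+=-3.3160  v^+=-3.8122  a^+=0.2856
step 6: x_pred=-7.1965  r=9.9765  x^+=-3.0563  v^+=-2.0412  a^+=2.5587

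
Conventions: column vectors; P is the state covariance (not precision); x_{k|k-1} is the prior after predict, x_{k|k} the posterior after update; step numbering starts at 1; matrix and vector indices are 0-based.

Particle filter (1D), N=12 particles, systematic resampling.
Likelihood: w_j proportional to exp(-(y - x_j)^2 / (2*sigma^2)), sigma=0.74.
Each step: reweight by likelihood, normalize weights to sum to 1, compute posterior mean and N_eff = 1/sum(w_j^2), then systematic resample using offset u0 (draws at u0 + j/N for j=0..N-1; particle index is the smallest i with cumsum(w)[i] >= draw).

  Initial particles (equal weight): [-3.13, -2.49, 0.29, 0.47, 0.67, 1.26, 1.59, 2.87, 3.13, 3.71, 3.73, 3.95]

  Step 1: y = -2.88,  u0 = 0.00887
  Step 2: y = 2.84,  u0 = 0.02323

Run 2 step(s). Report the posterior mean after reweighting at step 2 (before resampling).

step 1: w=[0.5204, 0.4795, 0.0001, 0.0000, 0.0000, 0.0000, 0.0000, 0.0000, 0.0000, 0.0000, 0.0000, 0.0000]  mean=-2.8228  Neff=1.9970  idx=[0, 0, 0, 0, 0, 0, 0, 1, 1, 1, 1, 1]
step 2: w=[0.0003, 0.0003, 0.0003, 0.0003, 0.0003, 0.0003, 0.0003, 0.1996, 0.1996, 0.1996, 0.1996, 0.1996]  mean=-2.4912  Neff=5.0190  idx=[7, 7, 7, 8, 8, 9, 9, 10, 10, 10, 11, 11]

post_mean = -2.4912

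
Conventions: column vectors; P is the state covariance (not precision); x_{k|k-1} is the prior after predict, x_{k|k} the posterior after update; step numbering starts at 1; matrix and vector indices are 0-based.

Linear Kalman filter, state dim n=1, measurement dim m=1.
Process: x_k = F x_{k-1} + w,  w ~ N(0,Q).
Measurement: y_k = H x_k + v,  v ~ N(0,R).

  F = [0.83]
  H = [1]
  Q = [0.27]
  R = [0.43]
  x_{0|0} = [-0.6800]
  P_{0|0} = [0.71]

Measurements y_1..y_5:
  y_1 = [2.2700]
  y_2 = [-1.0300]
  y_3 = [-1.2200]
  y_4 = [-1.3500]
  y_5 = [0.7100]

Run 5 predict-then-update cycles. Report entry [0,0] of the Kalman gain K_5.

step 1: x^-=[-0.5644]  P^-=[0.7591]  S=[1.1891]  K=[0.6384]  nu=[2.8344]  x^+=[1.2450]  P^+=[0.2745]
step 2: x^-=[1.0334]  P^-=[0.4591]  S=[0.8891]  K=[0.5164]  nu=[-2.0634]  x^+=[-0.0321]  P^+=[0.2220]
step 3: x^-=[-0.0266]  P^-=[0.4230]  S=[0.8530]  K=[0.4959]  nu=[-1.1934]  x^+=[-0.6184]  P^+=[0.2132]
step 4: x^-=[-0.5133]  P^-=[0.4169]  S=[0.8469]  K=[0.4923]  nu=[-0.8367]  x^+=[-0.9252]  P^+=[0.2117]
step 5: x^-=[-0.7679]  P^-=[0.4158]  S=[0.8458]  K=[0.4916]  nu=[1.4779]  x^+=[-0.0413]  P^+=[0.2114]

K[0,0] = 0.4916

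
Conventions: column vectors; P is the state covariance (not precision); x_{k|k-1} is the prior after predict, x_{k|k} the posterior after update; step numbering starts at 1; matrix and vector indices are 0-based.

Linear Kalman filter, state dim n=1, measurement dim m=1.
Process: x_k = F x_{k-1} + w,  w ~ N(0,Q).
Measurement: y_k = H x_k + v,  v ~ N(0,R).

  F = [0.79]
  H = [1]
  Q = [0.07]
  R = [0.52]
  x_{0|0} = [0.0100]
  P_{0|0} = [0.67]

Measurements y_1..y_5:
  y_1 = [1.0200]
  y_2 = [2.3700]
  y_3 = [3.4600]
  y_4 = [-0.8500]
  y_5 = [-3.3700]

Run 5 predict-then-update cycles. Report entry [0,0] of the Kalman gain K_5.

K[0,0] = 0.2150

step 1: x^-=[0.0079]  P^-=[0.4881]  S=[1.0081]  K=[0.4842]  nu=[1.0121]  x^+=[0.4980]  P^+=[0.2518]
step 2: x^-=[0.3934]  P^-=[0.2271]  S=[0.7471]  K=[0.3040]  nu=[1.9766]  x^+=[0.9943]  P^+=[0.1581]
step 3: x^-=[0.7855]  P^-=[0.1687]  S=[0.6887]  K=[0.2449]  nu=[2.6745]  x^+=[1.4405]  P^+=[0.1274]
step 4: x^-=[1.1380]  P^-=[0.1495]  S=[0.6695]  K=[0.2233]  nu=[-1.9880]  x^+=[0.6941]  P^+=[0.1161]
step 5: x^-=[0.5484]  P^-=[0.1425]  S=[0.6625]  K=[0.2150]  nu=[-3.9184]  x^+=[-0.2943]  P^+=[0.1118]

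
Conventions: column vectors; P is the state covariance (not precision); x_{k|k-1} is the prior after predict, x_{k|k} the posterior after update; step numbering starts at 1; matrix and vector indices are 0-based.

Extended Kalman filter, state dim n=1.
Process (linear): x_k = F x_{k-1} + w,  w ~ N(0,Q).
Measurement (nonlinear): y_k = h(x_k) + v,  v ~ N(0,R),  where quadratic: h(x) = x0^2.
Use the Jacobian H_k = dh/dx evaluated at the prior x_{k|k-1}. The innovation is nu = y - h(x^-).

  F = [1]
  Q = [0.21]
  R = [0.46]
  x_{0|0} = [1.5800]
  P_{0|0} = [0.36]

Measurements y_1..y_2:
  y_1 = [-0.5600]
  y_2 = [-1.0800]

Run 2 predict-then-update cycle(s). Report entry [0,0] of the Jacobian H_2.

H_jac[0,0] = 1.3702

step 1: x^-=[1.5800]  P^-=[0.5700]  H_jac=[3.1600]  S=[6.1518]  K=[0.2928]  nu=[-3.0564]  x^+=[0.6851]  P^+=[0.0426]
step 2: x^-=[0.6851]  P^-=[0.2526]  H_jac=[1.3702]  S=[0.9343]  K=[0.3705]  nu=[-1.5494]  x^+=[0.1111]  P^+=[0.1244]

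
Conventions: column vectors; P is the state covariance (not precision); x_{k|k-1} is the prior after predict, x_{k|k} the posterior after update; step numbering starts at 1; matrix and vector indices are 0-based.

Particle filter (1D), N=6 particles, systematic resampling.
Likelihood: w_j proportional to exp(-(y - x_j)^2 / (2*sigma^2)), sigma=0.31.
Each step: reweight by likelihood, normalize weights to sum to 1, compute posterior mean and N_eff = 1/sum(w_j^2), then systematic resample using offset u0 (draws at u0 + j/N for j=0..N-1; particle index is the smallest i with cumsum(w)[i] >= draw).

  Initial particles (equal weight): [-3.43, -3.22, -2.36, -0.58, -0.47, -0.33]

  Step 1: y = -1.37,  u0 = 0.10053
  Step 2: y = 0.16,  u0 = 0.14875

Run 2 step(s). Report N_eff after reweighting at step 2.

step 1: w=[0.0000, 0.0000, 0.0963, 0.6137, 0.2333, 0.0568]  mean=-0.7115  Neff=2.2548  idx=[3, 3, 3, 3, 4, 4]
step 2: w=[0.1193, 0.1193, 0.1193, 0.1193, 0.2614, 0.2614]  mean=-0.5225  Neff=5.1662  idx=[1, 2, 4, 4, 5, 5]

N_eff = 5.1662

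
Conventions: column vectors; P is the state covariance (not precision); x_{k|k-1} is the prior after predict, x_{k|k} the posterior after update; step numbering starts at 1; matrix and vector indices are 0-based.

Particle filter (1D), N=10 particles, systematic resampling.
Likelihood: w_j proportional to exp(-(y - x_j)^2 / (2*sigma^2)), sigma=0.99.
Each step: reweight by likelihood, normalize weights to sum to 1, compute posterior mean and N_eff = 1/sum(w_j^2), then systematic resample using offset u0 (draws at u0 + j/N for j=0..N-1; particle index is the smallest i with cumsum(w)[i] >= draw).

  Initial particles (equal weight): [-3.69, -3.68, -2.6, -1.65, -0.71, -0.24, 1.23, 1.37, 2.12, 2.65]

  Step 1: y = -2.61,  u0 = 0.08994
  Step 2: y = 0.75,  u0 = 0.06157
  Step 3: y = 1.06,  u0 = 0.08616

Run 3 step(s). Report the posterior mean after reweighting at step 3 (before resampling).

step 1: w=[0.1869, 0.1890, 0.3389, 0.2118, 0.0537, 0.0193, 0.0002, 0.0001, 0.0000, 0.0000]  mean=-2.6584  Neff=4.2798  idx=[0, 1, 1, 2, 2, 2, 2, 3, 3, 5]
step 2: w=[0.0001, 0.0001, 0.0001, 0.0045, 0.0045, 0.0045, 0.0045, 0.0730, 0.0730, 0.8359]  mean=-0.4888  Neff=1.4095  idx=[7, 8, 9, 9, 9, 9, 9, 9, 9, 9]
step 3: w=[0.0069, 0.0069, 0.1233, 0.1233, 0.1233, 0.1233, 0.1233, 0.1233, 0.1233, 0.1233]  mean=-0.2594  Neff=8.2187  idx=[2, 3, 4, 5, 5, 6, 7, 8, 9, 9]

post_mean = -0.2594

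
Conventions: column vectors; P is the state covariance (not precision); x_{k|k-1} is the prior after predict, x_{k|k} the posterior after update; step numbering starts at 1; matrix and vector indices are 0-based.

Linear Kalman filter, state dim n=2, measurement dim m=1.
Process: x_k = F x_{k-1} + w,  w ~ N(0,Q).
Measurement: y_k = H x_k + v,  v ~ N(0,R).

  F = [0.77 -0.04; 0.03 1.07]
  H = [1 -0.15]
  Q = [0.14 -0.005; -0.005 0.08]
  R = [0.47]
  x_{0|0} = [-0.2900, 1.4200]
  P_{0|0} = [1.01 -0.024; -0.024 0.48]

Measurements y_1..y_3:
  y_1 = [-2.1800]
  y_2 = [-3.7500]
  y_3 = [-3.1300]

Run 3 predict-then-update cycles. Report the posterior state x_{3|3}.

x_post = [-2.0241, 2.3627]

step 1: x^-=[-0.2801, 1.5107]  P^-=[0.7411 -0.0220; -0.0220 0.6289]  S=[1.2318]  K=[0.6043; -0.0944]  nu=[-1.6733]  x^+=[-1.2913, 1.6687]  P^+=[0.2913 0.0483; 0.0483 0.6179]
step 2: x^-=[-1.0610, 1.7467]  P^-=[0.3107 0.0150; 0.0150 0.7908]  S=[0.7940]  K=[0.3885; -0.1305]  nu=[-2.4270]  x^+=[-2.0038, 2.0634]  P^+=[0.1909 0.0553; 0.0553 0.7773]
step 3: x^-=[-1.6255, 2.1477]  P^-=[0.2510 0.0116; 0.0116 0.9737]  S=[0.7394]  K=[0.3371; -0.1818]  nu=[-1.1823]  x^+=[-2.0241, 2.3627]  P^+=[0.1670 0.0569; 0.0569 0.9492]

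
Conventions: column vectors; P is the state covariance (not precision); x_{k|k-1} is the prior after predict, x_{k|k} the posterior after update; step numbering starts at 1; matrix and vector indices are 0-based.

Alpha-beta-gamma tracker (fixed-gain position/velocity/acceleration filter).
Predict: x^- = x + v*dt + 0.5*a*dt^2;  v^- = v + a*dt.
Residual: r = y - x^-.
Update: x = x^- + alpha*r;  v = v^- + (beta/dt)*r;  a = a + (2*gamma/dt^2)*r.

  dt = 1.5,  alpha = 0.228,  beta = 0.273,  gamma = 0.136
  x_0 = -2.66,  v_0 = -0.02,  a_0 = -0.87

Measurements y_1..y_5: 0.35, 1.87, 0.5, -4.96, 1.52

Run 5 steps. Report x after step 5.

step 1: x_pred=-3.6688  r=4.0187  x^+=-2.7525  v^+=-0.5936  a^+=-0.3842
step 2: x_pred=-4.0751  r=5.9451  x^+=-2.7196  v^+=-0.0879  a^+=0.3345
step 3: x_pred=-2.4750  r=2.9750  x^+=-1.7967  v^+=0.9554  a^+=0.6942
step 4: x_pred=0.4173  r=-5.3773  x^+=-0.8088  v^+=1.0180  a^+=0.0441
step 5: x_pred=0.7678  r=0.7522  x^+=0.9393  v^+=1.2210  a^+=0.1350

x_post = 0.9393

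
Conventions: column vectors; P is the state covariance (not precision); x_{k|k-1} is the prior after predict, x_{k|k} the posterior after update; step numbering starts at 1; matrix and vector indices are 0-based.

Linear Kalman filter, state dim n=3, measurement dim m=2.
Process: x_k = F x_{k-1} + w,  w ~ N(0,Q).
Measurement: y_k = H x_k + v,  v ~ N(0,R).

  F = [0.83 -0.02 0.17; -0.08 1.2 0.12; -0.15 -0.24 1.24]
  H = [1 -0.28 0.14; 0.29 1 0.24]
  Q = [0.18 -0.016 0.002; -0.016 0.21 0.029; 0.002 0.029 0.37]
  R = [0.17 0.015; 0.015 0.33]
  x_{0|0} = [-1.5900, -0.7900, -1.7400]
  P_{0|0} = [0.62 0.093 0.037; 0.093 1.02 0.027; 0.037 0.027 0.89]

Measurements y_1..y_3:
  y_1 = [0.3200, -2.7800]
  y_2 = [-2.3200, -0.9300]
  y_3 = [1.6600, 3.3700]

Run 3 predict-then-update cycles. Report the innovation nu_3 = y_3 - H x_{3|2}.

innov = [3.2100, 5.2862]

step 1: x^-=[-1.5997, -1.0296, -1.7295]  P^-=[0.6404 0.0379 0.1344; 0.0379 1.6848 -0.1048; 0.1344 -0.1048 1.7880]  S=[1.0022 -0.1460; -0.1460 2.1620]  K=[0.6711 0.1637; -0.3383 0.7499; 0.4420 0.1979]  nu=[1.8735, -0.8714]  x^+=[-0.4851, -2.3168, -1.0738]  P^+=[0.1633 0.0654 -0.2029; 0.0654 0.2803 -0.2372; -0.2029 -0.2372 1.5331]
step 2: x^-=[-0.5388, -2.8702, -0.7027]  P^-=[0.2791 -0.0023 0.1052; -0.0023 0.5598 -0.1544; 0.1052 -0.1544 2.9684]  S=[0.5940 0.0551; 0.0551 1.0235]  K=[0.4887 0.0752; -0.3532 0.5291; 0.9008 0.5265]  nu=[-2.4865, 2.2651]  x^+=[-1.5836, -0.7934, -1.7498]  P^+=[0.1274 0.0467 -0.2147; 0.0467 0.2197 -0.2666; -0.2147 -0.2666 2.1505]
step 3: x^-=[-1.5960, -1.0353, -1.7419]  P^-=[0.2696 -0.0114 0.2334; -0.0114 0.4766 -0.0841; 0.2334 -0.0841 3.9340]  S=[0.6325 0.1408; 0.1408 1.0413]  K=[0.4710 0.0542; -0.3552 0.4831; 1.1122 0.7405]  nu=[3.2100, 5.2862]  x^+=[0.2025, 0.3782, 5.7429]  P^+=[0.1191 0.0378 -0.1974; 0.0378 0.2020 -0.2454; -0.1974 -0.2454 2.3487]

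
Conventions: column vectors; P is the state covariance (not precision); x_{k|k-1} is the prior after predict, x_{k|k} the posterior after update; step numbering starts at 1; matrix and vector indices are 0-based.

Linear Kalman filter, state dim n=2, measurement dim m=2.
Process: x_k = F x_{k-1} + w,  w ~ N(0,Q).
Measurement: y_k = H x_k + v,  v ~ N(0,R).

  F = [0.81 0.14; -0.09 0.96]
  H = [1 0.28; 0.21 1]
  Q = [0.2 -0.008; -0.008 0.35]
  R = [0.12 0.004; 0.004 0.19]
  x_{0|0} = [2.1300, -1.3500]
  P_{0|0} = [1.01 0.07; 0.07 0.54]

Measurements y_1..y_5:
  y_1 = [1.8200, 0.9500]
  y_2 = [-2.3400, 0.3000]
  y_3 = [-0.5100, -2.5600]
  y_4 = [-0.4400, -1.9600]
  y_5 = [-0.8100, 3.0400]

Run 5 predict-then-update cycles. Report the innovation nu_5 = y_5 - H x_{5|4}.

step 1: x^-=[1.5363, -1.4877]  P^-=[0.8891 0.0445; 0.0445 0.8437]  S=[1.1002 0.4741; 0.4741 1.0916]  K=[0.8959 -0.1772; -0.1003 0.8250]  nu=[0.7003, 2.1151]  x^+=[1.7887, 0.1871]  P^+=[0.1224 -0.0558; -0.0558 0.1681]
step 2: x^-=[1.4751, 0.0186]  P^-=[0.2710 -0.0370; -0.0370 0.5155]  S=[0.4106 0.1661; 0.1661 0.7019]  K=[0.6891 -0.1347; -0.0344 0.7315]  nu=[-3.8203, -0.0284]  x^+=[-1.1535, 0.1294]  P^+=[0.0941 -0.0426; -0.0426 0.1478]
step 3: x^-=[-0.9162, 0.2281]  P^-=[0.2550 -0.0276; -0.0276 0.4943]  S=[0.3983 0.1668; 0.1668 0.6840]  K=[0.6736 -0.1263; -0.0231 0.7199]  nu=[0.3424, -2.5957]  x^+=[-0.3578, -1.6484]  P^+=[0.0917 -0.0406; -0.0406 0.1452]
step 4: x^-=[-0.5206, -1.5503]  P^-=[0.2538 -0.0262; -0.0262 0.4916]  S=[0.3977 0.1672; 0.1672 0.6818]  K=[0.6724 -0.1251; -0.0218 0.7183]  nu=[0.5147, -0.3004]  x^+=[-0.1369, -1.7773]  P^+=[0.0915 -0.0403; -0.0403 0.1449]
step 5: x^-=[-0.3597, -1.6938]  P^-=[0.2537 -0.0260; -0.0260 0.4912]  S=[0.3976 0.1673; 0.1673 0.6815]  K=[0.6723 -0.1250; -0.0216 0.7181]  nu=[0.0240, 4.8094]  x^+=[-0.9449, 1.7592]  P^+=[0.0915 -0.0403; -0.0403 0.1448]

innov = [0.0240, 4.8094]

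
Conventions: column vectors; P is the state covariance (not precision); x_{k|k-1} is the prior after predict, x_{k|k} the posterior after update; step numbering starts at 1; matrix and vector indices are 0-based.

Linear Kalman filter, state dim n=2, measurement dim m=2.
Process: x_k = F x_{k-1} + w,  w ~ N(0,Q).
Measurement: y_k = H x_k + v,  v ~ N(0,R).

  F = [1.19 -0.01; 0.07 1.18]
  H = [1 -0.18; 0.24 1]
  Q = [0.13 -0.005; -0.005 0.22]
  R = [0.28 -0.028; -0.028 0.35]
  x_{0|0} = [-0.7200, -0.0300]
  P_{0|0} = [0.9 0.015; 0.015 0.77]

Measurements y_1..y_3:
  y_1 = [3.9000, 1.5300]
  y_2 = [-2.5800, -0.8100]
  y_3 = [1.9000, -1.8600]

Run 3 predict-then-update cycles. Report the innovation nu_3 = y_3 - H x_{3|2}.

innov = [2.1859, -1.8741]

step 1: x^-=[-0.8565, -0.0858]  P^-=[1.4042 0.0819; 0.0819 1.2990]  S=[1.6968 0.1536; 0.1536 1.7692]  K=[0.8038 0.1670; -0.1582 0.7591]  nu=[4.7411, 1.8214]  x^+=[3.2583, 0.5466]  P^+=[0.2175 -0.0162; -0.0162 0.2740]
step 2: x^-=[3.8720, 0.8731]  P^-=[0.4383 -0.0129; -0.0129 0.5999]  S=[0.7424 -0.0431; -0.0431 0.9690]  K=[0.6006 0.1220; -0.1274 0.6103]  nu=[-6.2948, -2.6124]  x^+=[-0.2276, 0.0807]  P^+=[0.1624 -0.0131; -0.0131 0.2203]
step 3: x^-=[-0.2717, 0.0793]  P^-=[0.3603 -0.0125; -0.0125 0.5254]  S=[0.6618 -0.0480; -0.0480 0.8902]  K=[0.5560 0.1131; -0.1196 0.5804]  nu=[2.1859, -1.8741]  x^+=[0.7317, -1.2699]  P^+=[0.1503 -0.0121; -0.0121 0.2094]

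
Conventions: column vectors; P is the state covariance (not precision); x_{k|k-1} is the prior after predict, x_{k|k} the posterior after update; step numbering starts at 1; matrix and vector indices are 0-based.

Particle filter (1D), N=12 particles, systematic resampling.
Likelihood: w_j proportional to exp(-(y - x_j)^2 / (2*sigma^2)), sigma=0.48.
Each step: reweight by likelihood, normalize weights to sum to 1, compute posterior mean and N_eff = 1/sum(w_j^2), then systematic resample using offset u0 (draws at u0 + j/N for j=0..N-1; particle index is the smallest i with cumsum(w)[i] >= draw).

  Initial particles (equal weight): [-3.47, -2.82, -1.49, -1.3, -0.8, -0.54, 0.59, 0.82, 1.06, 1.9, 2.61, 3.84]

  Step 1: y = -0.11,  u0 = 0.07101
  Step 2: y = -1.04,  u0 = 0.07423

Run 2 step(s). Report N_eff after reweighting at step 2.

N_eff = 7.6809

step 1: w=[0.0000, 0.0000, 0.0098, 0.0283, 0.2173, 0.4089, 0.2109, 0.0935, 0.0313, 0.0001, 0.0000, 0.0000]  mean=-0.2116  Neff=3.7109  idx=[4, 4, 4, 5, 5, 5, 5, 5, 6, 6, 7, 8]
step 2: w=[0.1587, 0.1587, 0.1587, 0.1045, 0.1045, 0.1045, 0.1045, 0.1045, 0.0006, 0.0006, 0.0001, 0.0000]  mean=-0.6624  Neff=7.6809  idx=[0, 0, 1, 2, 2, 3, 3, 4, 5, 6, 7, 7]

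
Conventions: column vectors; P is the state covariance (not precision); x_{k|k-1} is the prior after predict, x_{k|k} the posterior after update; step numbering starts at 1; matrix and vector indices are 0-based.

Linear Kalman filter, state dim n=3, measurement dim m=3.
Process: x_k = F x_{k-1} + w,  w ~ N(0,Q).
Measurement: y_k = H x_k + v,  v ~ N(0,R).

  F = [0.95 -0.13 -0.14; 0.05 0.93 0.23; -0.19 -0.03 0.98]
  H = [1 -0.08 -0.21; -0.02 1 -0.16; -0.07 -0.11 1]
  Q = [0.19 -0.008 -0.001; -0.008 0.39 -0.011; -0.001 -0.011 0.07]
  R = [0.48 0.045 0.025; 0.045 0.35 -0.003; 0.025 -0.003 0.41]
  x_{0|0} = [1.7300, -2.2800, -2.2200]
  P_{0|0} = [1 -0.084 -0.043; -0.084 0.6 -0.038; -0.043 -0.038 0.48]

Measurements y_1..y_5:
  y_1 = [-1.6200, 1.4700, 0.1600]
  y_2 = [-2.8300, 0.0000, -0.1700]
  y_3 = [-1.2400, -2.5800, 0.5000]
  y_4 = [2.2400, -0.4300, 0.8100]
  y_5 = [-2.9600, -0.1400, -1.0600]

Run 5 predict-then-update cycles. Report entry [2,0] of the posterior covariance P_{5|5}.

P_post[2,0] = -0.0001

step 1: x^-=[2.2507, -2.5445, -2.4359]  P^-=[1.1429 -0.1252 -0.2812; -0.1252 0.9118 0.0513; -0.2812 0.0513 0.5849]  S=[1.7943 -0.1228 -0.4450; -0.1228 1.2640 -0.1321; -0.4450 -0.1321 1.0377]  K=[0.6603 -0.0231 -0.0546; -0.0612 0.7136 0.0259; -0.0923 0.0185 0.5400]  nu=[-4.5858, 3.6698, 2.4736]  x^+=[-0.9969, 0.4186, -0.6093]  P^+=[0.3213 0.0315 0.0201; 0.0315 0.2535 0.0370; 0.0201 0.0370 0.2245]
step 2: x^-=[-0.9162, 0.1994, -0.4202]  P^-=[0.4769 -0.0047 -0.0742; -0.0047 0.6411 0.0575; -0.0742 0.0575 0.2881]  S=[1.0075 -0.0106 -0.1413; -0.0106 0.9800 -0.0595; -0.1413 -0.0595 0.7059]  K=[0.4814 -0.0006 -0.0553; -0.0572 0.6458 0.0250; -0.0828 0.0361 0.3931]  nu=[-1.9861, -0.2849, 0.2080]  x^+=[-1.8836, 0.1342, -0.1844]  P^+=[0.2337 0.0277 0.0088; 0.0277 0.2294 0.0340; 0.0088 0.0340 0.1633]
step 3: x^-=[-1.7811, -0.0118, 0.1732]  P^-=[0.4001 -0.0092 -0.0606; -0.0092 0.6150 0.0431; -0.0606 0.0431 0.2306]  S=[0.9225 -0.0127 -0.1090; -0.0127 0.9572 -0.0620; -0.1090 -0.0620 0.6488]  K=[0.4409 -0.0060 -0.0615; -0.0628 0.6355 0.0133; -0.0809 0.0289 0.3438]  nu=[0.5765, -2.5762, 0.2009]  x^+=[-1.5239, -1.6823, 0.1211]  P^+=[0.2123 0.0227 0.0032; 0.0227 0.2245 0.0283; 0.0032 0.0283 0.1422]
step 4: x^-=[-1.2460, -1.6129, 0.4587]  P^-=[0.3828 -0.0136 -0.0585; -0.0136 0.6065 0.0343; -0.0585 0.0343 0.2118]  S=[0.9039 -0.0153 -0.1008; -0.0153 0.9513 -0.0667; -0.1008 -0.0667 0.6315]  K=[0.4308 -0.0101 -0.0650; -0.0653 0.6315 0.0065; -0.0802 0.0232 0.3256]  nu=[3.4532, 1.2314, 0.0867]  x^+=[0.2238, -1.0601, 0.2384]  P^+=[0.2065 0.0203 0.0009; 0.0203 0.2225 0.0250; 0.0009 0.0250 0.1342]
step 5: x^-=[0.3170, -0.9199, 0.2229]  P^-=[0.3785 -0.0154 -0.0582; -0.0154 0.6027 0.0301; -0.0582 0.0301 0.2050]  S=[0.8993 -0.0162 -0.0984; -0.0162 0.9487 -0.0694; -0.0984 -0.0694 0.6254]  K=[0.4283 -0.0120 -0.0666; -0.0661 0.6296 0.0033; -0.0800 0.0203 0.3187]  nu=[-3.3038, 0.8219, -1.3619]  x^+=[-1.0171, -0.1886, 0.0699]  P^+=[0.2049 0.0194 -0.0001; 0.0194 0.2215 0.0235; -0.0001 0.0235 0.1312]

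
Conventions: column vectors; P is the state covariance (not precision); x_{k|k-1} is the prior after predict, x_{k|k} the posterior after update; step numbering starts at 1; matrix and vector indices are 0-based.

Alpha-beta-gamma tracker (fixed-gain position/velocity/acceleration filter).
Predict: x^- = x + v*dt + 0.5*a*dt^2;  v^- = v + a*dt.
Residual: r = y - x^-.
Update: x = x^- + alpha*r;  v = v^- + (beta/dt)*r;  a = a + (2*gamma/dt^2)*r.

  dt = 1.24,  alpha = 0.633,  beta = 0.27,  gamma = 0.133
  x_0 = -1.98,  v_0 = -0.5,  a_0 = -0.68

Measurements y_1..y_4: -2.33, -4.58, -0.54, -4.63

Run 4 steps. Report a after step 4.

step 1: x_pred=-3.1228  r=0.7928  x^+=-2.6210  v^+=-1.1706  a^+=-0.5429
step 2: x_pred=-4.4898  r=-0.0902  x^+=-4.5469  v^+=-1.8634  a^+=-0.5585
step 3: x_pred=-7.2868  r=6.7468  x^+=-3.0161  v^+=-1.0868  a^+=0.6087
step 4: x_pred=-3.8957  r=-0.7343  x^+=-4.3605  v^+=-0.4918  a^+=0.4817

a_post = 0.4817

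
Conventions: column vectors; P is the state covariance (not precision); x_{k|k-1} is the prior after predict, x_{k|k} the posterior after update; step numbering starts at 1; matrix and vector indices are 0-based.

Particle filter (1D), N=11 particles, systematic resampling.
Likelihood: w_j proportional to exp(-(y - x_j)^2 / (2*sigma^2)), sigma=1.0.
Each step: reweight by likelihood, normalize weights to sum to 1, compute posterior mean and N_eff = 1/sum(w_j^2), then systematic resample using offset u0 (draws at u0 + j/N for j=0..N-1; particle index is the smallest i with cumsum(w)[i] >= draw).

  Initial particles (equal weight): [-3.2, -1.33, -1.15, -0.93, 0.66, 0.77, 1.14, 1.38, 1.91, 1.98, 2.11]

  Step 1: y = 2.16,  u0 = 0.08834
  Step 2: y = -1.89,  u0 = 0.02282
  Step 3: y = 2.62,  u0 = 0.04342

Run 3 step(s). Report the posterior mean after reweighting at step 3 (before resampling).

step 1: w=[0.0000, 0.0005, 0.0008, 0.0017, 0.0649, 0.0761, 0.1188, 0.1474, 0.1937, 0.1966, 0.1996]  mean=1.6175  Neff=6.1787  idx=[5, 6, 7, 7, 8, 8, 9, 9, 10, 10, 10]
step 2: w=[0.5555, 0.1939, 0.0910, 0.0910, 0.0140, 0.0140, 0.0107, 0.0107, 0.0064, 0.0064, 0.0064]  mean=1.0363  Neff=2.7512  idx=[0, 0, 0, 0, 0, 0, 1, 1, 2, 3, 4]
step 3: w=[0.0523, 0.0523, 0.0523, 0.0523, 0.0523, 0.0523, 0.0967, 0.0967, 0.1341, 0.1341, 0.2248]  mean=1.2615  Neff=8.2235  idx=[0, 2, 4, 6, 6, 7, 8, 9, 9, 10, 10]

post_mean = 1.2615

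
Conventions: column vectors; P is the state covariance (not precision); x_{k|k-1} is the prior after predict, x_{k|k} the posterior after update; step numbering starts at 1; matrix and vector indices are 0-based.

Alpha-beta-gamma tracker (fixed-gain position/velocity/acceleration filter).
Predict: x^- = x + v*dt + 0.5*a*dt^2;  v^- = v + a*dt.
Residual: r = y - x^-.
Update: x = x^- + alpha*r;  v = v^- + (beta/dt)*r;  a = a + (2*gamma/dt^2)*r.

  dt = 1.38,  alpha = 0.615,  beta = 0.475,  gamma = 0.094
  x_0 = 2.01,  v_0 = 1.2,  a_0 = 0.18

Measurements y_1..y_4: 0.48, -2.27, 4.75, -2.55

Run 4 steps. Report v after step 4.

v_post = -0.9997

step 1: x_pred=3.8374  r=-3.3574  x^+=1.7726  v^+=0.2928  a^+=-0.1514
step 2: x_pred=2.0324  r=-4.3024  x^+=-0.6136  v^+=-1.3971  a^+=-0.5762
step 3: x_pred=-3.0902  r=7.8402  x^+=1.7315  v^+=0.5064  a^+=0.1978
step 4: x_pred=2.6187  r=-5.1687  x^+=-0.5601  v^+=-0.9997  a^+=-0.3124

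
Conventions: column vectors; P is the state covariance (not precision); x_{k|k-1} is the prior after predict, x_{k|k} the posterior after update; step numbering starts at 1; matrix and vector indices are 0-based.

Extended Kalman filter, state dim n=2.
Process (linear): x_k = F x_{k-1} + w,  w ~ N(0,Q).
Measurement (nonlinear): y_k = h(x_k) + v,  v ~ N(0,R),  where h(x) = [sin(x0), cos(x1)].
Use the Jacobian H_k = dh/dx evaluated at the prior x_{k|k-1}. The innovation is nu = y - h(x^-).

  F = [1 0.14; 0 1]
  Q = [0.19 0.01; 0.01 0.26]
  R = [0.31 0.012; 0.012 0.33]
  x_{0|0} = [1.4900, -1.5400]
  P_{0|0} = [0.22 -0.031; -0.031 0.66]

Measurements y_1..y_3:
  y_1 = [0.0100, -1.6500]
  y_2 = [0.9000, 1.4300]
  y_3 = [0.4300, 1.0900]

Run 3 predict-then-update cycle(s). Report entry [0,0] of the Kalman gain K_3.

K[0,0] = 0.5885

step 1: x^-=[1.2744, -1.5400]  P^-=[0.4143 0.0714; 0.0714 0.9200]  H_jac=[0.2921 0.0000; 0.0000 0.9995]  S=[0.3453 0.0328; 0.0328 1.2491]  K=[0.3458 0.0480; -0.0097 0.7364]  nu=[-0.9464, -1.6808]  x^+=[0.8664, -2.7686]  P^+=[0.3690 0.0200; 0.0200 0.2430]
step 2: x^-=[0.4788, -2.7686]  P^-=[0.5694 0.0640; 0.0640 0.5030]  H_jac=[0.8876 0.0000; 0.0000 0.3644]  S=[0.7585 0.0327; 0.0327 0.3968]  K=[0.6660 0.0039; 0.0552 0.4574]  nu=[0.4393, 2.3613]  x^+=[0.7806, -1.6644]  P^+=[0.2327 0.0255; 0.0255 0.4160]
step 3: x^-=[0.5476, -1.6644]  P^-=[0.4380 0.0937; 0.0937 0.6760]  H_jac=[0.8538 0.0000; 0.0000 0.9956]  S=[0.6293 0.0917; 0.0917 1.0001]  K=[0.5885 0.0394; 0.0295 0.6703]  nu=[-0.0906, 1.1835]  x^+=[0.5408, -0.8738]  P^+=[0.2142 0.0201; 0.0201 0.2225]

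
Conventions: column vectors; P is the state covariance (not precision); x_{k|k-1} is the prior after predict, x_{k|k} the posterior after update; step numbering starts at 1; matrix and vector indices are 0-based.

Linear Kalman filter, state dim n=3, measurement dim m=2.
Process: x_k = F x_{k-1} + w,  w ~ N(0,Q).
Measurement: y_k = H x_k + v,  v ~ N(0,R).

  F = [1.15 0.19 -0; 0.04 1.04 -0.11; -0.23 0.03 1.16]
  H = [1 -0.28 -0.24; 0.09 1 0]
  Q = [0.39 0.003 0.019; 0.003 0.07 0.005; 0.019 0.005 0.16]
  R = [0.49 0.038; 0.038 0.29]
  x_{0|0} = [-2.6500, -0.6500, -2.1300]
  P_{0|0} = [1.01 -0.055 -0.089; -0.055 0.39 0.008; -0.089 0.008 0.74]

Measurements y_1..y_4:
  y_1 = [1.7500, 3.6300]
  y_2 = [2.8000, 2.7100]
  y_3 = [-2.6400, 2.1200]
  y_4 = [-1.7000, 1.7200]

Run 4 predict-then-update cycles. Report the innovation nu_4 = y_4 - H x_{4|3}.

innov = [-1.4752, -1.4565]

step 1: x^-=[-3.1710, -0.5477, -1.8808]  P^-=[1.7158 0.0714 -0.3624; 0.0714 0.4968 -0.0702; -0.3624 -0.0702 1.2583]  S=[2.4417 0.1476; 0.1476 0.8135]  K=[0.7213 0.1467; -0.0589 0.6292; -0.2592 -0.0794]  nu=[4.3163, 4.4631]  x^+=[0.5970, 2.0065, -3.3539]  P^+=[0.3968 0.0342 0.1177; 0.0342 0.1772 -0.0435; 0.1177 -0.0435 1.0830]
step 2: x^-=[1.0677, 2.4796, -3.9677]  P^-=[0.9362 0.0835 0.0622; 0.0835 0.2871 -0.1833; 0.0622 -0.1833 1.5722]  S=[1.4380 0.1659; 0.1659 0.5997]  K=[0.6116 0.1105; -0.0247 0.4981; -0.1542 -0.2537]  nu=[1.4743, 0.1343]  x^+=[1.9843, 2.5101, -4.2291]  P^+=[0.3685 0.0221 0.2432; 0.0221 0.1415 -0.1013; 0.2432 -0.1013 1.4864]
step 3: x^-=[2.7589, 3.1550, -5.2868]  P^-=[0.8921 0.0459 0.2242; 0.0459 0.2645 -0.2934; 0.2242 -0.2934 2.0426]  S=[1.3477 0.1545; 0.1545 0.5700]  K=[0.6059 0.0571; -0.0234 0.4777; -0.0841 -0.4565]  nu=[-5.7843, -1.2833]  x^+=[-0.8191, 2.6775, -4.2146]  P^+=[0.3847 0.0050 0.3512; 0.0050 0.1372 -0.1672; 0.3512 -0.1672 1.9025]
step 4: x^-=[-0.4333, 3.2155, -4.6202]  P^-=[0.9059 0.0128 0.3497; 0.0128 0.2776 -0.4141; 0.3497 -0.4141 2.5413]  S=[1.3334 0.1462; 0.1462 0.5772]  K=[0.6129 0.0083; -0.0278 0.4899; -0.0366 -0.6537]  nu=[-1.4752, -1.4565]  x^+=[-1.3495, 2.5429, -3.6142]  P^+=[0.4036 -0.0106 0.4413; -0.0106 0.1420 -0.2307; 0.4413 -0.2307 2.2859]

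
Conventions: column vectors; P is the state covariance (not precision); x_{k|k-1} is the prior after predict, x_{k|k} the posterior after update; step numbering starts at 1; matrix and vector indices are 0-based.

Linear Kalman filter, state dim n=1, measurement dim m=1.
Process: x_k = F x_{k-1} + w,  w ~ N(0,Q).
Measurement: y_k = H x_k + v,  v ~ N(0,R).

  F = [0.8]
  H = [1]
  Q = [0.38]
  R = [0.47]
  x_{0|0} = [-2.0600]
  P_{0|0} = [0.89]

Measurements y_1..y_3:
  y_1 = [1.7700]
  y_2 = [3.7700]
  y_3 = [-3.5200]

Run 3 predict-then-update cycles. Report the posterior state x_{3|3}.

step 1: x^-=[-1.6480]  P^-=[0.9496]  S=[1.4196]  K=[0.6689]  nu=[3.4180]  x^+=[0.6384]  P^+=[0.3144]
step 2: x^-=[0.5107]  P^-=[0.5812]  S=[1.0512]  K=[0.5529]  nu=[3.2593]  x^+=[2.3128]  P^+=[0.2599]
step 3: x^-=[1.8502]  P^-=[0.5463]  S=[1.0163]  K=[0.5375]  nu=[-5.3702]  x^+=[-1.0365]  P^+=[0.2526]

x_post = [-1.0365]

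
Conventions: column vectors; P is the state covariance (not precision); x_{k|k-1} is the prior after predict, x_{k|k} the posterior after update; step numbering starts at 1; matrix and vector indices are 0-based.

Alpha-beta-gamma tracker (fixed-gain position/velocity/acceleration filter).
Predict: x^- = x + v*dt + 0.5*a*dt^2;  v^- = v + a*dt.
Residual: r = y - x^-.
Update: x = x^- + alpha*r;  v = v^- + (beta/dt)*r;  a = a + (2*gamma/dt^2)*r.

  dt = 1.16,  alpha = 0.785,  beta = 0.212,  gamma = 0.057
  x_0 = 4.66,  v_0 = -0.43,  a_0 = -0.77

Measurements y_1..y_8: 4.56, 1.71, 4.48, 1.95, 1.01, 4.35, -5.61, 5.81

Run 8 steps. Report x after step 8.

step 1: x_pred=3.6431  r=0.9169  x^+=4.3629  v^+=-1.1556  a^+=-0.6923
step 2: x_pred=2.5565  r=-0.8465  x^+=1.8920  v^+=-2.1134  a^+=-0.7640
step 3: x_pred=-1.0736  r=5.5536  x^+=3.2860  v^+=-1.9848  a^+=-0.2935
step 4: x_pred=0.7862  r=1.1638  x^+=1.6998  v^+=-2.1126  a^+=-0.1949
step 5: x_pred=-0.8819  r=1.8919  x^+=0.6032  v^+=-1.9929  a^+=-0.0346
step 6: x_pred=-1.7319  r=6.0819  x^+=3.0424  v^+=-0.9216  a^+=0.4806
step 7: x_pred=2.2967  r=-7.9067  x^+=-3.9101  v^+=-1.8091  a^+=-0.1892
step 8: x_pred=-6.1359  r=11.9459  x^+=3.2416  v^+=0.1546  a^+=0.8228

x_post = 3.2416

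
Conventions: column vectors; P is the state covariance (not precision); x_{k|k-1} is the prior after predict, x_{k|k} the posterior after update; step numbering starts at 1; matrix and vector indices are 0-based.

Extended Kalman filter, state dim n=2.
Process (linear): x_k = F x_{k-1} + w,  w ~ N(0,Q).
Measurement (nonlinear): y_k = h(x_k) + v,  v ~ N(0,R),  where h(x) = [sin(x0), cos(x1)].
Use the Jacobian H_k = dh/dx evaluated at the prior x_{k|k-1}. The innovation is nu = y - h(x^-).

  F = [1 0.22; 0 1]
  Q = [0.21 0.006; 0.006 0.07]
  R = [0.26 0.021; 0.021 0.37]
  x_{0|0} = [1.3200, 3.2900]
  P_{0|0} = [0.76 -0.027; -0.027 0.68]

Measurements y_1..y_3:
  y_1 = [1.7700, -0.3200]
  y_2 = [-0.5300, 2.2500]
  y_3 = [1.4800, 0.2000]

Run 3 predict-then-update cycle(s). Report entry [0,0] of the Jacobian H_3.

H_jac[0,0] = 0.0073

step 1: x^-=[2.0438, 3.2900]  P^-=[0.9910 0.1286; 0.1286 0.7500]  H_jac=[-0.4556 0.0000; 0.0000 0.1479]  S=[0.4657 0.0123; 0.0123 0.3864]  K=[-0.9716 0.0802; -0.1335 0.2913]  nu=[0.8798, 0.6690]  x^+=[1.2426, 3.3674]  P^+=[0.5508 0.0628; 0.0628 0.7099]
step 2: x^-=[1.9835, 3.3674]  P^-=[0.8228 0.2250; 0.2250 0.7799]  H_jac=[-0.4011 0.0000; 0.0000 0.2239]  S=[0.3923 0.0008; 0.0008 0.4091]  K=[-0.8413 0.1248; -0.2308 0.4273]  nu=[-1.4461, 3.2246]  x^+=[3.6024, 5.0789]  P^+=[0.5389 0.1273; 0.1273 0.6845]
step 3: x^-=[4.7197, 5.0789]  P^-=[0.8380 0.2838; 0.2838 0.7545]  H_jac=[0.0073 0.0000; 0.0000 0.9336]  S=[0.2600 0.0229; 0.0229 1.0276]  K=[0.0009 0.2579; -0.0526 0.6866]  nu=[2.4800, -0.1583]  x^+=[4.6811, 4.8398]  P^+=[0.7697 0.1022; 0.1022 0.2709]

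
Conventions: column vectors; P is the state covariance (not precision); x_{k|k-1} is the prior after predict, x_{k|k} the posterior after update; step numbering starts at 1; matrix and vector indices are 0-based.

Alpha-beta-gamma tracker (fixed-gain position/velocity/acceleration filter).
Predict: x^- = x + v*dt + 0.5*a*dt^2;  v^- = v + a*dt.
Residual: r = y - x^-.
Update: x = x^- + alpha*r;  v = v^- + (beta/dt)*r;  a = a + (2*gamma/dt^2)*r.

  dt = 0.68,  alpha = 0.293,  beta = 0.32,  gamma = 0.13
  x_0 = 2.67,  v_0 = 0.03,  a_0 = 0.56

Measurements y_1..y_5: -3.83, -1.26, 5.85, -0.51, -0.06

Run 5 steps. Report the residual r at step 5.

step 1: x_pred=2.8199  r=-6.6499  x^+=0.8715  v^+=-2.7186  a^+=-3.1791
step 2: x_pred=-1.7122  r=0.4522  x^+=-1.5797  v^+=-4.6676  a^+=-2.9249
step 3: x_pred=-5.4299  r=11.2799  x^+=-2.1249  v^+=-1.3483  a^+=3.4176
step 4: x_pred=-2.2516  r=1.7416  x^+=-1.7413  v^+=1.7952  a^+=4.3969
step 5: x_pred=0.4960  r=-0.5560  x^+=0.3331  v^+=4.5234  a^+=4.0842

resid = -0.5560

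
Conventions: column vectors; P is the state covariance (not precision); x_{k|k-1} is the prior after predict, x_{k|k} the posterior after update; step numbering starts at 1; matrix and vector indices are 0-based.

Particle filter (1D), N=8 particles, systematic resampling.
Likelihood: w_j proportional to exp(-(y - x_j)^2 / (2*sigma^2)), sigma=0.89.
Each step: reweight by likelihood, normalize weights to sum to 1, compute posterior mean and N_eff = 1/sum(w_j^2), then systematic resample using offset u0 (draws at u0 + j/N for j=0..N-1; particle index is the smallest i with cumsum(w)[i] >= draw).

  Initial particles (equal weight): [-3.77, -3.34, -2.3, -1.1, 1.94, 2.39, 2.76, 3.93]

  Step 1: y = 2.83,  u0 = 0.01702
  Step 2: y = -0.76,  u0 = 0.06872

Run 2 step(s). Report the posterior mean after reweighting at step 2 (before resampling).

step 1: w=[0.0000, 0.0000, 0.0000, 0.0000, 0.2053, 0.2995, 0.3374, 0.1577]  mean=2.6653  Neff=3.6954  idx=[4, 4, 5, 5, 6, 6, 6, 7]
step 2: w=[0.4001, 0.4001, 0.0759, 0.0759, 0.0160, 0.0160, 0.0160, 0.0000]  mean=2.0478  Neff=3.0085  idx=[0, 0, 0, 1, 1, 1, 2, 3]

post_mean = 2.0478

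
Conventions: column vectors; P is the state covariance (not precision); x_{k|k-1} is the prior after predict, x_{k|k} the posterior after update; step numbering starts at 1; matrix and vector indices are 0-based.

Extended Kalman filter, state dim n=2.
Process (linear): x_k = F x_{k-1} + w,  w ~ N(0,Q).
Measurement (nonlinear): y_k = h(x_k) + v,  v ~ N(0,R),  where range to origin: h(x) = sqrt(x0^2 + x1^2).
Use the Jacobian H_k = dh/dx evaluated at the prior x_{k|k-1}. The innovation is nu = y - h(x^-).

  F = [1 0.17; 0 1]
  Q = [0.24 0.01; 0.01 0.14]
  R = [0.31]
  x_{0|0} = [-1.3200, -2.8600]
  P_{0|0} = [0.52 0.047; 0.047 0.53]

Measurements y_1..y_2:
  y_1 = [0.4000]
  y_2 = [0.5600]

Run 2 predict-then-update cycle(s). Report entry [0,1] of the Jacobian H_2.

H_jac[0,1] = -0.8962

step 1: x^-=[-1.8062, -2.8600]  P^-=[0.7913 0.1471; 0.1471 0.6700]  H_jac=[-0.5340 -0.8455]  S=[1.1474]  K=[-0.4766; -0.5622]  nu=[-2.9826]  x^+=[-0.3846, -1.1833]  P^+=[0.5306 -0.1603; -0.1603 0.3074]
step 2: x^-=[-0.5857, -1.1833]  P^-=[0.7250 -0.0981; -0.0981 0.4474]  H_jac=[-0.4436 -0.8962]  S=[0.7340]  K=[-0.3184; -0.4870]  nu=[-0.7603]  x^+=[-0.3436, -0.8130]  P^+=[0.6506 -0.2119; -0.2119 0.2733]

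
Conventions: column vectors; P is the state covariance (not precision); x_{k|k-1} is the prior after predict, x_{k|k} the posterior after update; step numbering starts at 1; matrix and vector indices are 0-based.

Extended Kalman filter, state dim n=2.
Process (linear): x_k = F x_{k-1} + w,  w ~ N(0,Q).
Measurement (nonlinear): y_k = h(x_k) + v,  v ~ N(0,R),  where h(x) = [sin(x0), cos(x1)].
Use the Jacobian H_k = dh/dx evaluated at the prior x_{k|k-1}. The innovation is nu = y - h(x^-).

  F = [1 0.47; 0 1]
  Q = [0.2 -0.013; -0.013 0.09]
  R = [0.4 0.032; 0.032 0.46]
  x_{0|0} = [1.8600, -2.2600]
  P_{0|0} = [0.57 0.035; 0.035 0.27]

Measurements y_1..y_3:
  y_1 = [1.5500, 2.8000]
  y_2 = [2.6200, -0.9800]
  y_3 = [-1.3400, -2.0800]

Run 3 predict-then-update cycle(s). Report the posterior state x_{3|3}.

x_post = [-0.4527, -2.3950]

step 1: x^-=[0.7978, -2.2600]  P^-=[0.8625 0.1489; 0.1489 0.3600]  H_jac=[0.6983 0.0000; 0.0000 0.7718]  S=[0.8206 0.1122; 0.1122 0.6744]  K=[0.7272 0.0494; 0.0720 0.4000]  nu=[0.8342, 3.4359]  x^+=[1.5740, -0.8257]  P^+=[0.4189 0.0596; 0.0596 0.2414]
step 2: x^-=[1.1860, -0.8257]  P^-=[0.7282 0.1600; 0.1600 0.3314]  H_jac=[0.3754 0.0000; 0.0000 0.7350]  S=[0.5026 0.0762; 0.0762 0.6390]  K=[0.5255 0.1214; 0.0629 0.3737]  nu=[1.6931, -1.6581]  x^+=[1.8743, -1.3387]  P^+=[0.5703 0.0989; 0.0989 0.2366]
step 3: x^-=[1.2451, -1.3387]  P^-=[0.9155 0.1971; 0.1971 0.3266]  H_jac=[0.3200 0.0000; 0.0000 0.9732]  S=[0.4937 0.0934; 0.0934 0.7693]  K=[0.5590 0.1815; 0.0508 0.4070]  nu=[-2.2874, -2.3100]  x^+=[-0.4527, -2.3950]  P^+=[0.7169 0.1042; 0.1042 0.1940]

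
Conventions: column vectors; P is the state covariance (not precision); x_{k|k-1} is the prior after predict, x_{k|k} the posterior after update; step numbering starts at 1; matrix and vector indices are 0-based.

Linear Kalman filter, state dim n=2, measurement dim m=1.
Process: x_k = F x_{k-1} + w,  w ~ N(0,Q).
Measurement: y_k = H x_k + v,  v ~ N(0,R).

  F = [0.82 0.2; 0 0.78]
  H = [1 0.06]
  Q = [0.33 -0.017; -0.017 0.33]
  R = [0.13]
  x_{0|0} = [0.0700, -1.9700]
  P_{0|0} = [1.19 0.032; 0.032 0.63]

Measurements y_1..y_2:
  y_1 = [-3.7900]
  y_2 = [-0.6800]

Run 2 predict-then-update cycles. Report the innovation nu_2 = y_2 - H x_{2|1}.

step 1: x^-=[-0.3366, -1.5366]  P^-=[1.1659 0.1017; 0.1017 0.7133]  S=[1.3106]  K=[0.8942; 0.1103]  nu=[-3.3612]  x^+=[-3.3422, -1.9073]  P^+=[0.1179 -0.0275; -0.0275 0.6974]
step 2: x^-=[-3.1220, -1.4877]  P^-=[0.4281 0.0742; 0.0742 0.7543]  S=[0.5698]  K=[0.7593; 0.2097]  nu=[2.5313]  x^+=[-1.2001, -0.9570]  P^+=[0.0997 -0.0165; -0.0165 0.7292]

innov = [2.5313]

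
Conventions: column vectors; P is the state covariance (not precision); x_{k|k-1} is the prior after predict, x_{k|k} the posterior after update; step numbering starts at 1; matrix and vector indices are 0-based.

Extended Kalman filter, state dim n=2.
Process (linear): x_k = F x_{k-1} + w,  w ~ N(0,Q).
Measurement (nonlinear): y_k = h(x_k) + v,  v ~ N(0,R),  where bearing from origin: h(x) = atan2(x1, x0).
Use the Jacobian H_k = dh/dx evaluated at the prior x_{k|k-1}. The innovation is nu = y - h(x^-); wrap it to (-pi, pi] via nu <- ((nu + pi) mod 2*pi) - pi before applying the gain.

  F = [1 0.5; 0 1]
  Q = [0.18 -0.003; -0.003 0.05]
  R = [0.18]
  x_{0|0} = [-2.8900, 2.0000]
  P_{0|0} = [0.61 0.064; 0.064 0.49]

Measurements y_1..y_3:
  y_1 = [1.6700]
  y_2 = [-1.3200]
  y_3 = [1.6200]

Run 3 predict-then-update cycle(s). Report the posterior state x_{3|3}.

step 1: x^-=[-1.8900, 2.0000]  P^-=[0.9765 0.3060; 0.3060 0.5400]  H_jac=[-0.2641 -0.2496]  S=[0.3221]  K=[-1.0378; -0.6694]  nu=[-0.6579]  x^+=[-1.2072, 2.4404]  P^+=[0.6296 0.0822; 0.0822 0.3957]
step 2: x^-=[0.0130, 2.4404]  P^-=[0.9907 0.2771; 0.2771 0.4457]  H_jac=[-0.4098 0.0022]  S=[0.3459]  K=[-1.1720; -0.3255]  nu=[-2.8855]  x^+=[3.3949, 3.3795]  P^+=[0.5156 0.1452; 0.1452 0.4090]
step 3: x^-=[5.0846, 3.3795]  P^-=[0.9430 0.3467; 0.3467 0.4590]  H_jac=[-0.0907 0.1364]  S=[0.1877]  K=[-0.2036; 0.1661]  nu=[1.0334]  x^+=[4.8743, 3.5512]  P^+=[0.9353 0.3530; 0.3530 0.4539]

x_post = [4.8743, 3.5512]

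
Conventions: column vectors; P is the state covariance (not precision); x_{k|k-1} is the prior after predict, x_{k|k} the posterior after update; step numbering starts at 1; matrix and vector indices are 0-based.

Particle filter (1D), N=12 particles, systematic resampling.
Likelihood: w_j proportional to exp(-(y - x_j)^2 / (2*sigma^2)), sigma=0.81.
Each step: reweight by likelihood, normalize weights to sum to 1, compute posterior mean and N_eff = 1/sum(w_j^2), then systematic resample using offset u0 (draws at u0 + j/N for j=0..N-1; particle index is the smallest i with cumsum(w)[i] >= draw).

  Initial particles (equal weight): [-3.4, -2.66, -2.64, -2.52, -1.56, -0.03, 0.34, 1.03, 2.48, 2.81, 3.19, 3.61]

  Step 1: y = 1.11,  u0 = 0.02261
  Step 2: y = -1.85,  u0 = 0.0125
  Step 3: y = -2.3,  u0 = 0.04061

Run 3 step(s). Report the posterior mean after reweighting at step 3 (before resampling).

step 1: w=[0.0000, 0.0000, 0.0000, 0.0000, 0.0018, 0.1546, 0.2649, 0.4142, 0.0996, 0.0460, 0.0154, 0.0036]  mean=0.9472  Neff=3.5988  idx=[5, 5, 6, 6, 6, 7, 7, 7, 7, 7, 8, 9]
step 2: w=[0.3246, 0.3246, 0.1048, 0.1048, 0.1048, 0.0073, 0.0073, 0.0073, 0.0073, 0.0073, 0.0000, 0.0000]  mean=0.1249  Neff=4.0993  idx=[0, 0, 0, 0, 1, 1, 1, 1, 2, 3, 3, 4]
step 3: w=[0.1111, 0.1111, 0.1111, 0.1111, 0.1111, 0.1111, 0.1111, 0.1111, 0.0278, 0.0278, 0.0278, 0.0278]  mean=0.0112  Neff=9.8211  idx=[0, 1, 1, 2, 3, 4, 4, 5, 6, 7, 7, 10]

post_mean = 0.0112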